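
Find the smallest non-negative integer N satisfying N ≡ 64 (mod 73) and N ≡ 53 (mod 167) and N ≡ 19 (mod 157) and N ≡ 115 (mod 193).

The moduli are pairwise coprime; M = 73·167·157·193 = 369399491.
M/73 = 5060267; 5060267 ≡ 53 (mod 73); 53·62 ≡ 1, so inverse 62.
M/167 = 2211973; 2211973 ≡ 58 (mod 167); 58·72 ≡ 1, so inverse 72.
M/157 = 2352863; 2352863 ≡ 61 (mod 157); 61·139 ≡ 1, so inverse 139.
M/193 = 1913987; 1913987 ≡ 6 (mod 193); 6·161 ≡ 1, so inverse 161.
N ≡ 64·5060267·62 + 53·2211973·72 + 19·2352863·139 + 115·1913987·161 = 70171408912.
70171408912 mod 369399491 = 354905113.

354905113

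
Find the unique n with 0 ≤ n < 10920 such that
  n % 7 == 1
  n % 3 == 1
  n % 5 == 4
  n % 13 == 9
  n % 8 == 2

1114

Combine the congruences pairwise.
From n ≡ 1 (mod 7) write n = 1 + 7t. Substituting into n ≡ 1 (mod 3) gives 7t ≡ 0 (mod 3), and since 1⁻¹ ≡ 1 (mod 3), t ≡ 0. Hence n ≡ 1 + 7·0 = 1 (mod 21).
From n ≡ 1 (mod 21) write n = 1 + 21t. Substituting into n ≡ 4 (mod 5) gives 21t ≡ 3 (mod 5), and since 1⁻¹ ≡ 1 (mod 5), t ≡ 3. Hence n ≡ 1 + 21·3 = 64 (mod 105).
From n ≡ 64 (mod 105) write n = 64 + 105t. Substituting into n ≡ 9 (mod 13) gives 105t ≡ 10 (mod 13), and since 1⁻¹ ≡ 1 (mod 13), t ≡ 10. Hence n ≡ 64 + 105·10 = 1114 (mod 1365).
From n ≡ 1114 (mod 1365) write n = 1114 + 1365t. Substituting into n ≡ 2 (mod 8) gives 1365t ≡ 0 (mod 8), and since 5⁻¹ ≡ 5 (mod 8), t ≡ 0. Hence n ≡ 1114 + 1365·0 = 1114 (mod 10920).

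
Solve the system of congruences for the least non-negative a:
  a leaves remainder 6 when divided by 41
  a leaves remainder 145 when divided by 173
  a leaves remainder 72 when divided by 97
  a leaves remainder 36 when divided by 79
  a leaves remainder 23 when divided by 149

6931574191

The moduli are pairwise coprime; N = 41·173·97·79·149 = 8098695191.
N/41 = 197529151; 197529151 ≡ 7 (mod 41); 7·6 ≡ 1, so inverse 6.
N/173 = 46813267; 46813267 ≡ 159 (mod 173); 159·37 ≡ 1, so inverse 37.
N/97 = 83491703; 83491703 ≡ 20 (mod 97); 20·34 ≡ 1, so inverse 34.
N/79 = 102515129; 102515129 ≡ 68 (mod 79); 68·43 ≡ 1, so inverse 43.
N/149 = 54353659; 54353659 ≡ 98 (mod 149); 98·111 ≡ 1, so inverse 111.
a ≡ 6·197529151·6 + 145·46813267·37 + 72·83491703·34 + 36·102515129·43 + 23·54353659·111 = 760110226954.
760110226954 mod 8098695191 = 6931574191.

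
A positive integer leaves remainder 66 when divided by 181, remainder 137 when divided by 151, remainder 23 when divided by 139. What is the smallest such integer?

The moduli are pairwise coprime; N = 181·151·139 = 3799009.
N/181 = 20989; 20989 ≡ 174 (mod 181); 174·155 ≡ 1, so inverse 155.
N/151 = 25159; 25159 ≡ 93 (mod 151); 93·13 ≡ 1, so inverse 13.
N/139 = 27331; 27331 ≡ 87 (mod 139); 87·8 ≡ 1, so inverse 8.
x ≡ 66·20989·155 + 137·25159·13 + 23·27331·8 = 264554553.
264554553 mod 3799009 = 2422932.

2422932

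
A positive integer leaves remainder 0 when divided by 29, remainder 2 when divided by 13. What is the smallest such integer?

From x ≡ 0 (mod 29) write x = 0 + 29t. Substituting into x ≡ 2 (mod 13) gives 29t ≡ 2 (mod 13), and since 3⁻¹ ≡ 9 (mod 13), t ≡ 5. Hence x ≡ 0 + 29·5 = 145 (mod 377).

145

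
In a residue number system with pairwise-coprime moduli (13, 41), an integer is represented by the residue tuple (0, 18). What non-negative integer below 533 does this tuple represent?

From x ≡ 0 (mod 13) write x = 0 + 13t. Substituting into x ≡ 18 (mod 41) gives 13t ≡ 18 (mod 41), and since 13⁻¹ ≡ 19 (mod 41), t ≡ 14. Hence x ≡ 0 + 13·14 = 182 (mod 533).

182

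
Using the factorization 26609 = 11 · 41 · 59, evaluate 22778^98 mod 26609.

17517

Mod 11: 22778 ≡ 8; by Fermat, exponent reduces to 98 mod 10 = 8; 8^8 ≡ 5 (mod 11).
Mod 41: 22778 ≡ 23; by Fermat, exponent reduces to 98 mod 40 = 18; 23^18 ≡ 10 (mod 41).
Mod 59: 22778 ≡ 4; by Fermat, exponent reduces to 98 mod 58 = 40; 4^40 ≡ 53 (mod 59).
Combine by CRT: x ≡ 5 (mod 11), x ≡ 10 (mod 41), x ≡ 53 (mod 59) ⇒ x ≡ 17517 (mod 26609).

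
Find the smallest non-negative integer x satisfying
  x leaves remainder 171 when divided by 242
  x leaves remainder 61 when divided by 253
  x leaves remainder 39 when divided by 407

41553

gcd(242, 253) = 11 and 11 | (61 − 171), so the pair is consistent; merging gives x ≡ 2591 (mod 5566), where 5566 = lcm(242, 253).
gcd(5566, 407) = 11 and 11 | (39 − 2591), so the pair is consistent; merging gives x ≡ 41553 (mod 205942), where 205942 = lcm(5566, 407).
The solution is unique modulo lcm(242, 253, 407) = 205942.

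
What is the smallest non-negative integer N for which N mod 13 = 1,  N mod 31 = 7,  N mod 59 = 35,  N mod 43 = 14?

From N ≡ 1 (mod 13) write N = 1 + 13t. Substituting into N ≡ 7 (mod 31) gives 13t ≡ 6 (mod 31), and since 13⁻¹ ≡ 12 (mod 31), t ≡ 10. Hence N ≡ 1 + 13·10 = 131 (mod 403).
From N ≡ 131 (mod 403) write N = 131 + 403t. Substituting into N ≡ 35 (mod 59) gives 403t ≡ 22 (mod 59), and since 49⁻¹ ≡ 53 (mod 59), t ≡ 45. Hence N ≡ 131 + 403·45 = 18266 (mod 23777).
From N ≡ 18266 (mod 23777) write N = 18266 + 23777t. Substituting into N ≡ 14 (mod 43) gives 23777t ≡ 23 (mod 43), and since 41⁻¹ ≡ 21 (mod 43), t ≡ 10. Hence N ≡ 18266 + 23777·10 = 256036 (mod 1022411).

256036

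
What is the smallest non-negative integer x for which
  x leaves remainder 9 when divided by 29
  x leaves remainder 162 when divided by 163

1140

From x ≡ 9 (mod 29) write x = 9 + 29t. Substituting into x ≡ 162 (mod 163) gives 29t ≡ 153 (mod 163), and since 29⁻¹ ≡ 45 (mod 163), t ≡ 39. Hence x ≡ 9 + 29·39 = 1140 (mod 4727).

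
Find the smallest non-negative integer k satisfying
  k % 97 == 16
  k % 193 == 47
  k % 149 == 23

The moduli are pairwise coprime; N = 97·193·149 = 2789429.
N/97 = 28757; 28757 ≡ 45 (mod 97); 45·69 ≡ 1, so inverse 69.
N/193 = 14453; 14453 ≡ 171 (mod 193); 171·114 ≡ 1, so inverse 114.
N/149 = 18721; 18721 ≡ 96 (mod 149); 96·104 ≡ 1, so inverse 104.
k ≡ 16·28757·69 + 47·14453·114 + 23·18721·104 = 153967534.
153967534 mod 2789429 = 548939.

548939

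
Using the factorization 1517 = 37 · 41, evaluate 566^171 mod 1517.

Mod 37: 566 ≡ 11; by Fermat, exponent reduces to 171 mod 36 = 27; 11^27 ≡ 36 (mod 37).
Mod 41: 566 ≡ 33; by Fermat, exponent reduces to 171 mod 40 = 11; 33^11 ≡ 8 (mod 41).
Combine by CRT: x ≡ 36 (mod 37), x ≡ 8 (mod 41) ⇒ x ≡ 295 (mod 1517).

295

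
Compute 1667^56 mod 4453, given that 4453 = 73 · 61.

2338

Mod 73: 1667 ≡ 61; 61^56 ≡ 2 (mod 73).
Mod 61: 1667 ≡ 20; 20^56 ≡ 20 (mod 61).
Combine by CRT: x ≡ 2 (mod 73), x ≡ 20 (mod 61) ⇒ x ≡ 2338 (mod 4453).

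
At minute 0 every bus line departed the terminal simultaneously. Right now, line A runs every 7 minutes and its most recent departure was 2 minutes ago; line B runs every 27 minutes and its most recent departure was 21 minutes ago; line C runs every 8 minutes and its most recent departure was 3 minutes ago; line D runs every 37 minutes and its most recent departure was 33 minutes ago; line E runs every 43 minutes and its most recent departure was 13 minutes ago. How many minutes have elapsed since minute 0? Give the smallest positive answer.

265323

The moduli are pairwise coprime; N = 7·27·8·37·43 = 2405592.
N/7 = 343656; 343656 ≡ 5 (mod 7); 5·3 ≡ 1, so inverse 3.
N/27 = 89096; 89096 ≡ 23 (mod 27); 23·20 ≡ 1, so inverse 20.
N/8 = 300699; 300699 ≡ 3 (mod 8); 3·3 ≡ 1, so inverse 3.
N/37 = 65016; 65016 ≡ 7 (mod 37); 7·16 ≡ 1, so inverse 16.
N/43 = 55944; 55944 ≡ 1 (mod 43), inverse 1.
t ≡ 2·343656·3 + 21·89096·20 + 3·300699·3 + 33·65016·16 + 13·55944·1 = 77244267.
77244267 mod 2405592 = 265323.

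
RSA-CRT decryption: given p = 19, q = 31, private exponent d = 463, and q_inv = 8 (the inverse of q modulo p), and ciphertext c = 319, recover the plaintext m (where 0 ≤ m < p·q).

d_p = d mod (p−1) = 463 mod 18 = 13; d_q = d mod (q−1) = 13.
m₁ = c^(d_p) mod p: c ≡ 15 (mod 19), and 15^13 mod 19 = 10.
m₂ = c^(d_q) mod q: c ≡ 9 (mod 31), and 9^13 mod 31 = 18.
h = q_inv·(m₁ − m₂) mod p = 8·(10 − 18) mod 19 = 12.
m = m₂ + h·q = 18 + 12·31 = 390.

390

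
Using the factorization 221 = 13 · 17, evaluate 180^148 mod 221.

Mod 13: 180 ≡ 11; by Fermat, exponent reduces to 148 mod 12 = 4; 11^4 ≡ 3 (mod 13).
Mod 17: 180 ≡ 10; by Fermat, exponent reduces to 148 mod 16 = 4; 10^4 ≡ 4 (mod 17).
Combine by CRT: x ≡ 3 (mod 13), x ≡ 4 (mod 17) ⇒ x ≡ 55 (mod 221).

55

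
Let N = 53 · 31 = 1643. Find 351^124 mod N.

948

Mod 53: 351 ≡ 33; by Fermat, exponent reduces to 124 mod 52 = 20; 33^20 ≡ 47 (mod 53).
Mod 31: 351 ≡ 10; by Fermat, exponent reduces to 124 mod 30 = 4; 10^4 ≡ 18 (mod 31).
Combine by CRT: x ≡ 47 (mod 53), x ≡ 18 (mod 31) ⇒ x ≡ 948 (mod 1643).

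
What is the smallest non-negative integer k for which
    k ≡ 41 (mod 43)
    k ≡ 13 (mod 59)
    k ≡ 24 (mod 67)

The moduli are pairwise coprime; N = 43·59·67 = 169979.
N/43 = 3953; 3953 ≡ 40 (mod 43); 40·14 ≡ 1, so inverse 14.
N/59 = 2881; 2881 ≡ 49 (mod 59); 49·53 ≡ 1, so inverse 53.
N/67 = 2537; 2537 ≡ 58 (mod 67); 58·52 ≡ 1, so inverse 52.
k ≡ 41·3953·14 + 13·2881·53 + 24·2537·52 = 7420207.
7420207 mod 169979 = 111110.

111110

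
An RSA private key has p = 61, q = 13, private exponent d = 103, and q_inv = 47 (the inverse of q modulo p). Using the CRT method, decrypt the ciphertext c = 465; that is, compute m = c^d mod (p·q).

d_p = d mod (p−1) = 103 mod 60 = 43; d_q = d mod (q−1) = 7.
m₁ = c^(d_p) mod p: c ≡ 38 (mod 61), and 38^43 mod 61 = 33.
m₂ = c^(d_q) mod q: c ≡ 10 (mod 13), and 10^7 mod 13 = 10.
h = q_inv·(m₁ − m₂) mod p = 47·(33 − 10) mod 61 = 44.
m = m₂ + h·q = 10 + 44·13 = 582.

582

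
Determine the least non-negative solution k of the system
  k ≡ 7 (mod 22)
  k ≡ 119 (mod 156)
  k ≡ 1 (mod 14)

Combine the congruences pairwise.
gcd(22, 156) = 2 and 2 | (119 − 7), so the pair is consistent; merging gives k ≡ 1679 (mod 1716), where 1716 = lcm(22, 156).
gcd(1716, 14) = 2 and 2 | (1 − 1679), so the pair is consistent; merging gives k ≡ 5111 (mod 12012), where 12012 = lcm(1716, 14).
The solution is unique modulo lcm(22, 156, 14) = 12012.

5111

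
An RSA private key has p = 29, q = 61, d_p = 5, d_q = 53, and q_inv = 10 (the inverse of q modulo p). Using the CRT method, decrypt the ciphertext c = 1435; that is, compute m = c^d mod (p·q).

m₁ = c^(d_p) mod p: c ≡ 14 (mod 29), and 14^5 mod 29 = 19.
m₂ = c^(d_q) mod q: c ≡ 32 (mod 61), and 32^53 mod 61 = 40.
h = q_inv·(m₁ − m₂) mod p = 10·(19 − 40) mod 29 = 22.
m = m₂ + h·q = 40 + 22·61 = 1382.

1382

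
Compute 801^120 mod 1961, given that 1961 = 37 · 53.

1268

Mod 37: 801 ≡ 24; by Fermat, exponent reduces to 120 mod 36 = 12; 24^12 ≡ 10 (mod 37).
Mod 53: 801 ≡ 6; by Fermat, exponent reduces to 120 mod 52 = 16; 6^16 ≡ 49 (mod 53).
Combine by CRT: x ≡ 10 (mod 37), x ≡ 49 (mod 53) ⇒ x ≡ 1268 (mod 1961).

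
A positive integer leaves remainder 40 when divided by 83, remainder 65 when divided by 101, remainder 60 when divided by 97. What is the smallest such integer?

From a ≡ 40 (mod 83) write a = 40 + 83t. Substituting into a ≡ 65 (mod 101) gives 83t ≡ 25 (mod 101), and since 83⁻¹ ≡ 28 (mod 101), t ≡ 94. Hence a ≡ 40 + 83·94 = 7842 (mod 8383).
From a ≡ 7842 (mod 8383) write a = 7842 + 8383t. Substituting into a ≡ 60 (mod 97) gives 8383t ≡ 75 (mod 97), and since 41⁻¹ ≡ 71 (mod 97), t ≡ 87. Hence a ≡ 7842 + 8383·87 = 737163 (mod 813151).

737163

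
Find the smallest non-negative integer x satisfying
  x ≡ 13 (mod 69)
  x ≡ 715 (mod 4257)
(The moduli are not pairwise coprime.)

Combine the congruences pairwise.
gcd(69, 4257) = 3 and 3 | (715 − 13), so the pair is consistent; merging gives x ≡ 73084 (mod 97911), where 97911 = lcm(69, 4257).
The solution is unique modulo lcm(69, 4257) = 97911.

73084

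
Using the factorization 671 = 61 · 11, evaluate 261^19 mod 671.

51

Mod 61: 261 ≡ 17; 17^19 ≡ 51 (mod 61).
Mod 11: 261 ≡ 8; by Fermat, exponent reduces to 19 mod 10 = 9; 8^9 ≡ 7 (mod 11).
Combine by CRT: x ≡ 51 (mod 61), x ≡ 7 (mod 11) ⇒ x ≡ 51 (mod 671).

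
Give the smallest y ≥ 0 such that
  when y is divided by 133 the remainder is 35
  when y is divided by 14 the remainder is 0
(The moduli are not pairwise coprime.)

168

Combine the congruences pairwise.
gcd(133, 14) = 7 and 7 | (0 − 35), so the pair is consistent; merging gives y ≡ 168 (mod 266), where 266 = lcm(133, 14).
The solution is unique modulo lcm(133, 14) = 266.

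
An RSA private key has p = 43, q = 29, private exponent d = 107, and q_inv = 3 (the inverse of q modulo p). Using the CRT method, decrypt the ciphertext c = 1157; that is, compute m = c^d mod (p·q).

d_p = d mod (p−1) = 107 mod 42 = 23; d_q = d mod (q−1) = 23.
m₁ = c^(d_p) mod p: c ≡ 39 (mod 43), and 39^23 mod 43 = 27.
m₂ = c^(d_q) mod q: c ≡ 26 (mod 29), and 26^23 mod 29 = 21.
h = q_inv·(m₁ − m₂) mod p = 3·(27 − 21) mod 43 = 18.
m = m₂ + h·q = 21 + 18·29 = 543.

543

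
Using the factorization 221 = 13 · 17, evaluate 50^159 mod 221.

Mod 13: 50 ≡ 11; by Fermat, exponent reduces to 159 mod 12 = 3; 11^3 ≡ 5 (mod 13).
Mod 17: 50 ≡ 16; by Fermat, exponent reduces to 159 mod 16 = 15; 16^15 ≡ 16 (mod 17).
Combine by CRT: x ≡ 5 (mod 13), x ≡ 16 (mod 17) ⇒ x ≡ 135 (mod 221).

135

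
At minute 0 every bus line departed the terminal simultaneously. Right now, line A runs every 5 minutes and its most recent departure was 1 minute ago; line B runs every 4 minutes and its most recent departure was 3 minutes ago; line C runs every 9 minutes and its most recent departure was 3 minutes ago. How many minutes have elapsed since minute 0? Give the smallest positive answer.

The moduli are pairwise coprime; N = 5·4·9 = 180.
N/5 = 36; 36 ≡ 1 (mod 5), inverse 1.
N/4 = 45; 45 ≡ 1 (mod 4), inverse 1.
N/9 = 20; 20 ≡ 2 (mod 9); 2·5 ≡ 1, so inverse 5.
t ≡ 1·36·1 + 3·45·1 + 3·20·5 = 471.
471 mod 180 = 111.

111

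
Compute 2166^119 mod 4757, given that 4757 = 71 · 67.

4498

Mod 71: 2166 ≡ 36; by Fermat, exponent reduces to 119 mod 70 = 49; 36^49 ≡ 25 (mod 71).
Mod 67: 2166 ≡ 22; by Fermat, exponent reduces to 119 mod 66 = 53; 22^53 ≡ 9 (mod 67).
Combine by CRT: x ≡ 25 (mod 71), x ≡ 9 (mod 67) ⇒ x ≡ 4498 (mod 4757).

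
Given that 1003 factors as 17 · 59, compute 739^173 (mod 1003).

Mod 17: 739 ≡ 8; by Fermat, exponent reduces to 173 mod 16 = 13; 8^13 ≡ 9 (mod 17).
Mod 59: 739 ≡ 31; by Fermat, exponent reduces to 173 mod 58 = 57; 31^57 ≡ 40 (mod 59).
Combine by CRT: x ≡ 9 (mod 17), x ≡ 40 (mod 59) ⇒ x ≡ 689 (mod 1003).

689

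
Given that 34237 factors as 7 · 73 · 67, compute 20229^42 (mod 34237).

Mod 7: 20229 ≡ 6; since 6 | 42, by Fermat 6^42 ≡ 1 (mod 7).
Mod 73: 20229 ≡ 8; 8^42 ≡ 1 (mod 73).
Mod 67: 20229 ≡ 62; 62^42 ≡ 59 (mod 67).
Combine by CRT: x ≡ 1 (mod 7), x ≡ 1 (mod 73), x ≡ 59 (mod 67) ⇒ x ≡ 31683 (mod 34237).

31683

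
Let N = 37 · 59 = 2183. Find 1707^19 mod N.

Mod 37: 1707 ≡ 5; 5^19 ≡ 32 (mod 37).
Mod 59: 1707 ≡ 55; 55^19 ≡ 40 (mod 59).
Combine by CRT: x ≡ 32 (mod 37), x ≡ 40 (mod 59) ⇒ x ≡ 217 (mod 2183).

217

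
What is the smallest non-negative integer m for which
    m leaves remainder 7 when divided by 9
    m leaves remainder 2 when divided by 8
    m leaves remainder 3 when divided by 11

From m ≡ 7 (mod 9) write m = 7 + 9t. Substituting into m ≡ 2 (mod 8) gives 9t ≡ 3 (mod 8), and since 1⁻¹ ≡ 1 (mod 8), t ≡ 3. Hence m ≡ 7 + 9·3 = 34 (mod 72).
From m ≡ 34 (mod 72) write m = 34 + 72t. Substituting into m ≡ 3 (mod 11) gives 72t ≡ 2 (mod 11), and since 6⁻¹ ≡ 2 (mod 11), t ≡ 4. Hence m ≡ 34 + 72·4 = 322 (mod 792).

322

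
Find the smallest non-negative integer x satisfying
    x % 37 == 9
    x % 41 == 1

From x ≡ 9 (mod 37) write x = 9 + 37t. Substituting into x ≡ 1 (mod 41) gives 37t ≡ 33 (mod 41), and since 37⁻¹ ≡ 10 (mod 41), t ≡ 2. Hence x ≡ 9 + 37·2 = 83 (mod 1517).

83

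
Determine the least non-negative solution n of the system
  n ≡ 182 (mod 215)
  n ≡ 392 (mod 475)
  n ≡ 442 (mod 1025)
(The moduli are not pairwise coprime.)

32217

Combine the congruences pairwise.
gcd(215, 475) = 5 and 5 | (392 − 182), so the pair is consistent; merging gives n ≡ 11792 (mod 20425), where 20425 = lcm(215, 475).
gcd(20425, 1025) = 25 and 25 | (442 − 11792), so the pair is consistent; merging gives n ≡ 32217 (mod 837425), where 837425 = lcm(20425, 1025).
The solution is unique modulo lcm(215, 475, 1025) = 837425.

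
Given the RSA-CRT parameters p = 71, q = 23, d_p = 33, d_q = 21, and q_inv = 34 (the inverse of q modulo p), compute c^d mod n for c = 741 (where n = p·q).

1164

m₁ = c^(d_p) mod p: c ≡ 31 (mod 71), and 31^33 mod 71 = 28.
m₂ = c^(d_q) mod q: c ≡ 5 (mod 23), and 5^21 mod 23 = 14.
h = q_inv·(m₁ − m₂) mod p = 34·(28 − 14) mod 71 = 50.
m = m₂ + h·q = 14 + 50·23 = 1164.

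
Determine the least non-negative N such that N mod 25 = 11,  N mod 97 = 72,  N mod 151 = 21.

40036

Combine the congruences pairwise.
From N ≡ 11 (mod 25) write N = 11 + 25t. Substituting into N ≡ 72 (mod 97) gives 25t ≡ 61 (mod 97), and since 25⁻¹ ≡ 66 (mod 97), t ≡ 49. Hence N ≡ 11 + 25·49 = 1236 (mod 2425).
From N ≡ 1236 (mod 2425) write N = 1236 + 2425t. Substituting into N ≡ 21 (mod 151) gives 2425t ≡ 144 (mod 151), and since 9⁻¹ ≡ 84 (mod 151), t ≡ 16. Hence N ≡ 1236 + 2425·16 = 40036 (mod 366175).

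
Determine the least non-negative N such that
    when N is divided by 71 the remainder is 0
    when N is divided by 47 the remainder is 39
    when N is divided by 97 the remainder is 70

52256

The moduli are pairwise coprime; M = 71·47·97 = 323689.
M/71 = 4559; 4559 ≡ 15 (mod 71); 15·19 ≡ 1, so inverse 19.
M/47 = 6887; 6887 ≡ 25 (mod 47); 25·32 ≡ 1, so inverse 32.
M/97 = 3337; 3337 ≡ 39 (mod 97); 39·5 ≡ 1, so inverse 5.
N ≡ 0·4559·19 + 39·6887·32 + 70·3337·5 = 9762926.
9762926 mod 323689 = 52256.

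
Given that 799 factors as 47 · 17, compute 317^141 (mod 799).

58

Mod 47: 317 ≡ 35; by Fermat, exponent reduces to 141 mod 46 = 3; 35^3 ≡ 11 (mod 47).
Mod 17: 317 ≡ 11; by Fermat, exponent reduces to 141 mod 16 = 13; 11^13 ≡ 7 (mod 17).
Combine by CRT: x ≡ 11 (mod 47), x ≡ 7 (mod 17) ⇒ x ≡ 58 (mod 799).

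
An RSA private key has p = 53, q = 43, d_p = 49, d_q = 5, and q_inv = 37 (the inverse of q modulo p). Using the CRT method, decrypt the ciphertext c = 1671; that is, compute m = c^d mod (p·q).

652

m₁ = c^(d_p) mod p: c ≡ 28 (mod 53), and 28^49 mod 53 = 16.
m₂ = c^(d_q) mod q: c ≡ 37 (mod 43), and 37^5 mod 43 = 7.
h = q_inv·(m₁ − m₂) mod p = 37·(16 − 7) mod 53 = 15.
m = m₂ + h·q = 7 + 15·43 = 652.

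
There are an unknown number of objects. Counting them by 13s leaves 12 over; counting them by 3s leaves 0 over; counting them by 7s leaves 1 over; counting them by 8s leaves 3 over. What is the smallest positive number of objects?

1611

The moduli are pairwise coprime; M = 13·3·7·8 = 2184.
M/13 = 168; 168 ≡ 12 (mod 13); 12·12 ≡ 1, so inverse 12.
M/3 = 728; 728 ≡ 2 (mod 3); 2·2 ≡ 1, so inverse 2.
M/7 = 312; 312 ≡ 4 (mod 7); 4·2 ≡ 1, so inverse 2.
M/8 = 273; 273 ≡ 1 (mod 8), inverse 1.
N ≡ 12·168·12 + 0·728·2 + 1·312·2 + 3·273·1 = 25635.
25635 mod 2184 = 1611.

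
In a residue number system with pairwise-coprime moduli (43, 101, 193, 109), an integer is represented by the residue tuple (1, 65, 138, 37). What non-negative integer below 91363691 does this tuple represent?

The moduli are pairwise coprime; N = 43·101·193·109 = 91363691.
N/43 = 2124737; 2124737 ≡ 21 (mod 43); 21·41 ≡ 1, so inverse 41.
N/101 = 904591; 904591 ≡ 35 (mod 101); 35·26 ≡ 1, so inverse 26.
N/193 = 473387; 473387 ≡ 151 (mod 193); 151·170 ≡ 1, so inverse 170.
N/109 = 838199; 838199 ≡ 98 (mod 109); 98·99 ≡ 1, so inverse 99.
x ≡ 1·2124737·41 + 65·904591·26 + 138·473387·170 + 37·838199·99 = 15791854964.
15791854964 mod 91363691 = 77300112.

77300112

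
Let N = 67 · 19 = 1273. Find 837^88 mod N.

Mod 67: 837 ≡ 33; by Fermat, exponent reduces to 88 mod 66 = 22; 33^22 ≡ 29 (mod 67).
Mod 19: 837 ≡ 1; by Fermat, exponent reduces to 88 mod 18 = 16; 1^16 ≡ 1 (mod 19).
Combine by CRT: x ≡ 29 (mod 67), x ≡ 1 (mod 19) ⇒ x ≡ 96 (mod 1273).

96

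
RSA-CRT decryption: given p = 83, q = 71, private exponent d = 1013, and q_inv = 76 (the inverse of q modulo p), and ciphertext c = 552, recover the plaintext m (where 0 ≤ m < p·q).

d_p = d mod (p−1) = 1013 mod 82 = 29; d_q = d mod (q−1) = 33.
m₁ = c^(d_p) mod p: c ≡ 54 (mod 83), and 54^29 mod 83 = 46.
m₂ = c^(d_q) mod q: c ≡ 55 (mod 71), and 55^33 mod 71 = 33.
h = q_inv·(m₁ − m₂) mod p = 76·(46 − 33) mod 83 = 75.
m = m₂ + h·q = 33 + 75·71 = 5358.

5358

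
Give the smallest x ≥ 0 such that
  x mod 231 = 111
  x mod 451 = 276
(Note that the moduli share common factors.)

Combine the congruences pairwise.
gcd(231, 451) = 11 and 11 | (276 − 111), so the pair is consistent; merging gives x ≡ 7041 (mod 9471), where 9471 = lcm(231, 451).
The solution is unique modulo lcm(231, 451) = 9471.

7041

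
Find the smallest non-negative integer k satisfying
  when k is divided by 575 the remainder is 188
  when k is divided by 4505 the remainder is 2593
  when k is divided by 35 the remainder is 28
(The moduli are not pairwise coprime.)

Combine the congruences pairwise.
gcd(575, 4505) = 5 and 5 | (2593 − 188), so the pair is consistent; merging gives k ≡ 471113 (mod 518075), where 518075 = lcm(575, 4505).
gcd(518075, 35) = 5 and 5 | (28 − 471113), so the pair is consistent; merging gives k ≡ 2025338 (mod 3626525), where 3626525 = lcm(518075, 35).
The solution is unique modulo lcm(575, 4505, 35) = 3626525.

2025338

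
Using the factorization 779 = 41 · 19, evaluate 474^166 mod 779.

305

Mod 41: 474 ≡ 23; by Fermat, exponent reduces to 166 mod 40 = 6; 23^6 ≡ 18 (mod 41).
Mod 19: 474 ≡ 18; by Fermat, exponent reduces to 166 mod 18 = 4; 18^4 ≡ 1 (mod 19).
Combine by CRT: x ≡ 18 (mod 41), x ≡ 1 (mod 19) ⇒ x ≡ 305 (mod 779).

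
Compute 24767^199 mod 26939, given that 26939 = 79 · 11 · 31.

3797

Mod 79: 24767 ≡ 40; by Fermat, exponent reduces to 199 mod 78 = 43; 40^43 ≡ 5 (mod 79).
Mod 11: 24767 ≡ 6; by Fermat, exponent reduces to 199 mod 10 = 9; 6^9 ≡ 2 (mod 11).
Mod 31: 24767 ≡ 29; by Fermat, exponent reduces to 199 mod 30 = 19; 29^19 ≡ 15 (mod 31).
Combine by CRT: x ≡ 5 (mod 79), x ≡ 2 (mod 11), x ≡ 15 (mod 31) ⇒ x ≡ 3797 (mod 26939).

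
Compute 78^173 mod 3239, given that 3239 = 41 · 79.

Mod 41: 78 ≡ 37; by Fermat, exponent reduces to 173 mod 40 = 13; 37^13 ≡ 18 (mod 41).
Mod 79: 78 ≡ 78; by Fermat, exponent reduces to 173 mod 78 = 17; 78^17 ≡ 78 (mod 79).
Combine by CRT: x ≡ 18 (mod 41), x ≡ 78 (mod 79) ⇒ x ≡ 1658 (mod 3239).

1658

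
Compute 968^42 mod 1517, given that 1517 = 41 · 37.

1035

Mod 41: 968 ≡ 25; by Fermat, exponent reduces to 42 mod 40 = 2; 25^2 ≡ 10 (mod 41).
Mod 37: 968 ≡ 6; by Fermat, exponent reduces to 42 mod 36 = 6; 6^6 ≡ 36 (mod 37).
Combine by CRT: x ≡ 10 (mod 41), x ≡ 36 (mod 37) ⇒ x ≡ 1035 (mod 1517).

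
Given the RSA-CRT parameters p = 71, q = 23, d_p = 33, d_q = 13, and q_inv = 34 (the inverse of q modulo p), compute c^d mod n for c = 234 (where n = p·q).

m₁ = c^(d_p) mod p: c ≡ 21 (mod 71), and 21^33 mod 71 = 52.
m₂ = c^(d_q) mod q: c ≡ 4 (mod 23), and 4^13 mod 23 = 16.
h = q_inv·(m₁ − m₂) mod p = 34·(52 − 16) mod 71 = 17.
m = m₂ + h·q = 16 + 17·23 = 407.

407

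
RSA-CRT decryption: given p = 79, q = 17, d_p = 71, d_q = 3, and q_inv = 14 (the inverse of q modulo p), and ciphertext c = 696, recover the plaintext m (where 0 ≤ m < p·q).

1274

m₁ = c^(d_p) mod p: c ≡ 64 (mod 79), and 64^71 mod 79 = 10.
m₂ = c^(d_q) mod q: c ≡ 16 (mod 17), and 16^3 mod 17 = 16.
h = q_inv·(m₁ − m₂) mod p = 14·(10 − 16) mod 79 = 74.
m = m₂ + h·q = 16 + 74·17 = 1274.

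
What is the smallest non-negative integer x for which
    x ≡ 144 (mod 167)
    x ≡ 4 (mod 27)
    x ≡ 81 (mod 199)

Combine the congruences pairwise.
From x ≡ 144 (mod 167) write x = 144 + 167t. Substituting into x ≡ 4 (mod 27) gives 167t ≡ 22 (mod 27), and since 5⁻¹ ≡ 11 (mod 27), t ≡ 26. Hence x ≡ 144 + 167·26 = 4486 (mod 4509).
From x ≡ 4486 (mod 4509) write x = 4486 + 4509t. Substituting into x ≡ 81 (mod 199) gives 4509t ≡ 172 (mod 199), and since 131⁻¹ ≡ 79 (mod 199), t ≡ 56. Hence x ≡ 4486 + 4509·56 = 256990 (mod 897291).

256990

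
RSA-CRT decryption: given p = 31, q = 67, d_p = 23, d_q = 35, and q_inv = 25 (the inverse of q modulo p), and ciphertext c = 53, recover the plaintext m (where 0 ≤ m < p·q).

m₁ = c^(d_p) mod p: c ≡ 22 (mod 31), and 22^23 mod 31 = 3.
m₂ = c^(d_q) mod q: c ≡ 53 (mod 67), and 53^35 mod 67 = 5.
h = q_inv·(m₁ − m₂) mod p = 25·(3 − 5) mod 31 = 12.
m = m₂ + h·q = 5 + 12·67 = 809.

809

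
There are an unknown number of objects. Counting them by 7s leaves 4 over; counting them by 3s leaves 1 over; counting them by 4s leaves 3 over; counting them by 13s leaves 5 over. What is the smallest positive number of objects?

655

Combine the congruences pairwise.
From N ≡ 4 (mod 7) write N = 4 + 7t. Substituting into N ≡ 1 (mod 3) gives 7t ≡ 0 (mod 3), and since 1⁻¹ ≡ 1 (mod 3), t ≡ 0. Hence N ≡ 4 + 7·0 = 4 (mod 21).
From N ≡ 4 (mod 21) write N = 4 + 21t. Substituting into N ≡ 3 (mod 4) gives 21t ≡ 3 (mod 4), and since 1⁻¹ ≡ 1 (mod 4), t ≡ 3. Hence N ≡ 4 + 21·3 = 67 (mod 84).
From N ≡ 67 (mod 84) write N = 67 + 84t. Substituting into N ≡ 5 (mod 13) gives 84t ≡ 3 (mod 13), and since 6⁻¹ ≡ 11 (mod 13), t ≡ 7. Hence N ≡ 67 + 84·7 = 655 (mod 1092).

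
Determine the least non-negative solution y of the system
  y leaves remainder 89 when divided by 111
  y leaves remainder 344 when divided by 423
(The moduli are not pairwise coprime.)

12188

gcd(111, 423) = 3 and 3 | (344 − 89), so the pair is consistent; merging gives y ≡ 12188 (mod 15651), where 15651 = lcm(111, 423).
The solution is unique modulo lcm(111, 423) = 15651.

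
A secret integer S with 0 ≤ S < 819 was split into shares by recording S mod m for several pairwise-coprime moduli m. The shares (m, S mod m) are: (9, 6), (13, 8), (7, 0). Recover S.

Combine the congruences pairwise.
From S ≡ 6 (mod 9) write S = 6 + 9t. Substituting into S ≡ 8 (mod 13) gives 9t ≡ 2 (mod 13), and since 9⁻¹ ≡ 3 (mod 13), t ≡ 6. Hence S ≡ 6 + 9·6 = 60 (mod 117).
From S ≡ 60 (mod 117) write S = 60 + 117t. Substituting into S ≡ 0 (mod 7) gives 117t ≡ 3 (mod 7), and since 5⁻¹ ≡ 3 (mod 7), t ≡ 2. Hence S ≡ 60 + 117·2 = 294 (mod 819).

294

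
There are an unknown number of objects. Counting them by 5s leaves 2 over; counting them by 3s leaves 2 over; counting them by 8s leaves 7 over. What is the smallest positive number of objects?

47

From N ≡ 2 (mod 5) write N = 2 + 5t. Substituting into N ≡ 2 (mod 3) gives 5t ≡ 0 (mod 3), and since 2⁻¹ ≡ 2 (mod 3), t ≡ 0. Hence N ≡ 2 + 5·0 = 2 (mod 15).
From N ≡ 2 (mod 15) write N = 2 + 15t. Substituting into N ≡ 7 (mod 8) gives 15t ≡ 5 (mod 8), and since 7⁻¹ ≡ 7 (mod 8), t ≡ 3. Hence N ≡ 2 + 15·3 = 47 (mod 120).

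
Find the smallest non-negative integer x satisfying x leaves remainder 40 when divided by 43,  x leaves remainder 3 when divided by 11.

From x ≡ 40 (mod 43) write x = 40 + 43t. Substituting into x ≡ 3 (mod 11) gives 43t ≡ 7 (mod 11), and since 10⁻¹ ≡ 10 (mod 11), t ≡ 4. Hence x ≡ 40 + 43·4 = 212 (mod 473).

212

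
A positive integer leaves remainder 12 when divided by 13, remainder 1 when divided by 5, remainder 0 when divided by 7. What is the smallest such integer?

The moduli are pairwise coprime; N = 13·5·7 = 455.
N/13 = 35; 35 ≡ 9 (mod 13); 9·3 ≡ 1, so inverse 3.
N/5 = 91; 91 ≡ 1 (mod 5), inverse 1.
N/7 = 65; 65 ≡ 2 (mod 7); 2·4 ≡ 1, so inverse 4.
t ≡ 12·35·3 + 1·91·1 + 0·65·4 = 1351.
1351 mod 455 = 441.

441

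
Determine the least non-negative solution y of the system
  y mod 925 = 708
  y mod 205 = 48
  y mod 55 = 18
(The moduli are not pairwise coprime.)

135758

Combine the congruences pairwise.
gcd(925, 205) = 5 and 5 | (48 − 708), so the pair is consistent; merging gives y ≡ 21983 (mod 37925), where 37925 = lcm(925, 205).
gcd(37925, 55) = 5 and 5 | (18 − 21983), so the pair is consistent; merging gives y ≡ 135758 (mod 417175), where 417175 = lcm(37925, 55).
The solution is unique modulo lcm(925, 205, 55) = 417175.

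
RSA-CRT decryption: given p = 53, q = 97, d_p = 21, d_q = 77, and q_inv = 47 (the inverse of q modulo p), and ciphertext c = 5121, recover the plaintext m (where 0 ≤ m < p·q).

m₁ = c^(d_p) mod p: c ≡ 33 (mod 53), and 33^21 mod 53 = 14.
m₂ = c^(d_q) mod q: c ≡ 77 (mod 97), and 77^77 mod 97 = 19.
h = q_inv·(m₁ − m₂) mod p = 47·(14 − 19) mod 53 = 30.
m = m₂ + h·q = 19 + 30·97 = 2929.

2929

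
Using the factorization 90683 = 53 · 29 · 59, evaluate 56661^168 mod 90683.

14588

Mod 53: 56661 ≡ 4; by Fermat, exponent reduces to 168 mod 52 = 12; 4^12 ≡ 13 (mod 53).
Mod 29: 56661 ≡ 24; since 28 | 168, by Fermat 24^168 ≡ 1 (mod 29).
Mod 59: 56661 ≡ 21; by Fermat, exponent reduces to 168 mod 58 = 52; 21^52 ≡ 15 (mod 59).
Combine by CRT: x ≡ 13 (mod 53), x ≡ 1 (mod 29), x ≡ 15 (mod 59) ⇒ x ≡ 14588 (mod 90683).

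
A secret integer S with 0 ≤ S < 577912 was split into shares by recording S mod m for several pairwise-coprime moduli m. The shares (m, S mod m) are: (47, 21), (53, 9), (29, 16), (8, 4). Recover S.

Combine the congruences pairwise.
From S ≡ 21 (mod 47) write S = 21 + 47t. Substituting into S ≡ 9 (mod 53) gives 47t ≡ 41 (mod 53), and since 47⁻¹ ≡ 44 (mod 53), t ≡ 2. Hence S ≡ 21 + 47·2 = 115 (mod 2491).
From S ≡ 115 (mod 2491) write S = 115 + 2491t. Substituting into S ≡ 16 (mod 29) gives 2491t ≡ 17 (mod 29), and since 26⁻¹ ≡ 19 (mod 29), t ≡ 4. Hence S ≡ 115 + 2491·4 = 10079 (mod 72239).
From S ≡ 10079 (mod 72239) write S = 10079 + 72239t. Substituting into S ≡ 4 (mod 8) gives 72239t ≡ 5 (mod 8), and since 7⁻¹ ≡ 7 (mod 8), t ≡ 3. Hence S ≡ 10079 + 72239·3 = 226796 (mod 577912).

226796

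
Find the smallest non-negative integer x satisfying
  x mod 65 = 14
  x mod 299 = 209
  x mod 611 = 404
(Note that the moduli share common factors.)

Combine the congruences pairwise.
gcd(65, 299) = 13 and 13 | (209 − 14), so the pair is consistent; merging gives x ≡ 209 (mod 1495), where 1495 = lcm(65, 299).
gcd(1495, 611) = 13 and 13 | (404 − 209), so the pair is consistent; merging gives x ≡ 61504 (mod 70265), where 70265 = lcm(1495, 611).
The solution is unique modulo lcm(65, 299, 611) = 70265.

61504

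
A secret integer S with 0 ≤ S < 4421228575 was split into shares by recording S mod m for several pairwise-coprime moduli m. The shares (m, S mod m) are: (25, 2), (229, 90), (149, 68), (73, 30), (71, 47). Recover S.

4335686402

The moduli are pairwise coprime; N = 25·229·149·73·71 = 4421228575.
N/25 = 176849143; 176849143 ≡ 18 (mod 25); 18·7 ≡ 1, so inverse 7.
N/229 = 19306675; 19306675 ≡ 143 (mod 229); 143·221 ≡ 1, so inverse 221.
N/149 = 29672675; 29672675 ≡ 70 (mod 149); 70·66 ≡ 1, so inverse 66.
N/73 = 60564775; 60564775 ≡ 33 (mod 73); 33·31 ≡ 1, so inverse 31.
N/71 = 62270825; 62270825 ≡ 62 (mod 71); 62·63 ≡ 1, so inverse 63.
S ≡ 2·176849143·7 + 90·19306675·221 + 68·29672675·66 + 30·60564775·31 + 47·62270825·63 = 760365772727.
760365772727 mod 4421228575 = 4335686402.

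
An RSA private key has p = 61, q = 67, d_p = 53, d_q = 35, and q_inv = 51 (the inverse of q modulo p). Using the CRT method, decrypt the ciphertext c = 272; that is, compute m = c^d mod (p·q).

1289

m₁ = c^(d_p) mod p: c ≡ 28 (mod 61), and 28^53 mod 61 = 8.
m₂ = c^(d_q) mod q: c ≡ 4 (mod 67), and 4^35 mod 67 = 16.
h = q_inv·(m₁ − m₂) mod p = 51·(8 − 16) mod 61 = 19.
m = m₂ + h·q = 16 + 19·67 = 1289.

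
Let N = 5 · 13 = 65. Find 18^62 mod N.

64

Mod 5: 18 ≡ 3; by Fermat, exponent reduces to 62 mod 4 = 2; 3^2 ≡ 4 (mod 5).
Mod 13: 18 ≡ 5; by Fermat, exponent reduces to 62 mod 12 = 2; 5^2 ≡ 12 (mod 13).
Combine by CRT: x ≡ 4 (mod 5), x ≡ 12 (mod 13) ⇒ x ≡ 64 (mod 65).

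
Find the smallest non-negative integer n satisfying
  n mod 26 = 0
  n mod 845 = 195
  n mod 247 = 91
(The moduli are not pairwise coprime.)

Combine the congruences pairwise.
gcd(26, 845) = 13 and 13 | (195 − 0), so the pair is consistent; merging gives n ≡ 1040 (mod 1690), where 1690 = lcm(26, 845).
gcd(1690, 247) = 13 and 13 | (91 − 1040), so the pair is consistent; merging gives n ≡ 31460 (mod 32110), where 32110 = lcm(1690, 247).
The solution is unique modulo lcm(26, 845, 247) = 32110.

31460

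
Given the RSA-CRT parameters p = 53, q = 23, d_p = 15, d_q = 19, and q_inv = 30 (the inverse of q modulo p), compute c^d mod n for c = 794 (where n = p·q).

1112

m₁ = c^(d_p) mod p: c ≡ 52 (mod 53), and 52^15 mod 53 = 52.
m₂ = c^(d_q) mod q: c ≡ 12 (mod 23), and 12^19 mod 23 = 8.
h = q_inv·(m₁ − m₂) mod p = 30·(52 − 8) mod 53 = 48.
m = m₂ + h·q = 8 + 48·23 = 1112.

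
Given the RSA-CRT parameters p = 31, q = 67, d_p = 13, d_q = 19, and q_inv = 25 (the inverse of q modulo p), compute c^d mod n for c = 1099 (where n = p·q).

m₁ = c^(d_p) mod p: c ≡ 14 (mod 31), and 14^13 mod 31 = 28.
m₂ = c^(d_q) mod q: c ≡ 27 (mod 67), and 27^19 mod 67 = 58.
h = q_inv·(m₁ − m₂) mod p = 25·(28 − 58) mod 31 = 25.
m = m₂ + h·q = 58 + 25·67 = 1733.

1733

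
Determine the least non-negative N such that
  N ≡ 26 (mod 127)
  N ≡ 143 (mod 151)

From N ≡ 26 (mod 127) write N = 26 + 127t. Substituting into N ≡ 143 (mod 151) gives 127t ≡ 117 (mod 151), and since 127⁻¹ ≡ 44 (mod 151), t ≡ 14. Hence N ≡ 26 + 127·14 = 1804 (mod 19177).

1804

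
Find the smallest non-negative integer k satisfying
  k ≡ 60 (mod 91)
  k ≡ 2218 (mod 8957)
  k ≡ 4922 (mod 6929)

gcd(91, 8957) = 13 and 13 | (2218 − 60), so the pair is consistent; merging gives k ≡ 29089 (mod 62699), where 62699 = lcm(91, 8957).
gcd(62699, 6929) = 169 and 169 | (4922 − 29089), so the pair is consistent; merging gives k ≡ 1972758 (mod 2570659), where 2570659 = lcm(62699, 6929).
The solution is unique modulo lcm(91, 8957, 6929) = 2570659.

1972758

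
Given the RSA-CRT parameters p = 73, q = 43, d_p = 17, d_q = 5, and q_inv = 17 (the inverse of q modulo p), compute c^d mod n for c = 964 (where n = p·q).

m₁ = c^(d_p) mod p: c ≡ 15 (mod 73), and 15^17 mod 73 = 42.
m₂ = c^(d_q) mod q: c ≡ 18 (mod 43), and 18^5 mod 43 = 19.
h = q_inv·(m₁ − m₂) mod p = 17·(42 − 19) mod 73 = 26.
m = m₂ + h·q = 19 + 26·43 = 1137.

1137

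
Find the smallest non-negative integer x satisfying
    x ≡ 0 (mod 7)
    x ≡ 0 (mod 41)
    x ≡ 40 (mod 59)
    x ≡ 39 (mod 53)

The moduli are pairwise coprime; N = 7·41·59·53 = 897449.
N/7 = 128207; 128207 ≡ 2 (mod 7); 2·4 ≡ 1, so inverse 4.
N/41 = 21889; 21889 ≡ 36 (mod 41); 36·8 ≡ 1, so inverse 8.
N/59 = 15211; 15211 ≡ 48 (mod 59); 48·16 ≡ 1, so inverse 16.
N/53 = 16933; 16933 ≡ 26 (mod 53); 26·51 ≡ 1, so inverse 51.
x ≡ 0·128207·4 + 0·21889·8 + 40·15211·16 + 39·16933·51 = 43414777.
43414777 mod 897449 = 337225.

337225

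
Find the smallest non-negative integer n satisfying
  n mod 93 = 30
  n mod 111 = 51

495

gcd(93, 111) = 3 and 3 | (51 − 30), so the pair is consistent; merging gives n ≡ 495 (mod 3441), where 3441 = lcm(93, 111).
The solution is unique modulo lcm(93, 111) = 3441.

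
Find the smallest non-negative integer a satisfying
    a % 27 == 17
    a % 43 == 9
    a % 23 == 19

From a ≡ 17 (mod 27) write a = 17 + 27t. Substituting into a ≡ 9 (mod 43) gives 27t ≡ 35 (mod 43), and since 27⁻¹ ≡ 8 (mod 43), t ≡ 22. Hence a ≡ 17 + 27·22 = 611 (mod 1161).
From a ≡ 611 (mod 1161) write a = 611 + 1161t. Substituting into a ≡ 19 (mod 23) gives 1161t ≡ 6 (mod 23), and since 11⁻¹ ≡ 21 (mod 23), t ≡ 11. Hence a ≡ 611 + 1161·11 = 13382 (mod 26703).

13382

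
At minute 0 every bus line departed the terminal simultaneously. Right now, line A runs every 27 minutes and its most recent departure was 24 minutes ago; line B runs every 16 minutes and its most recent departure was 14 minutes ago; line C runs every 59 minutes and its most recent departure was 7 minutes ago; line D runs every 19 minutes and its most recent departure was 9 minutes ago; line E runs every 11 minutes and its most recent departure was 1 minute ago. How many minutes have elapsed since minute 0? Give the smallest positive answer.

The moduli are pairwise coprime; N = 27·16·59·19·11 = 5326992.
N/27 = 197296; 197296 ≡ 7 (mod 27); 7·4 ≡ 1, so inverse 4.
N/16 = 332937; 332937 ≡ 9 (mod 16); 9·9 ≡ 1, so inverse 9.
N/59 = 90288; 90288 ≡ 18 (mod 59); 18·23 ≡ 1, so inverse 23.
N/19 = 280368; 280368 ≡ 4 (mod 19); 4·5 ≡ 1, so inverse 5.
N/11 = 484272; 484272 ≡ 8 (mod 11); 8·7 ≡ 1, so inverse 7.
t ≡ 24·197296·4 + 14·332937·9 + 7·90288·23 + 9·280368·5 + 1·484272·7 = 91433310.
91433310 mod 5326992 = 874446.

874446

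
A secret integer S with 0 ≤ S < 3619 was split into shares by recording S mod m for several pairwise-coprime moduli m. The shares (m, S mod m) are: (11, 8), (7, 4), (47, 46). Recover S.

1691

The moduli are pairwise coprime; N = 11·7·47 = 3619.
N/11 = 329; 329 ≡ 10 (mod 11); 10·10 ≡ 1, so inverse 10.
N/7 = 517; 517 ≡ 6 (mod 7); 6·6 ≡ 1, so inverse 6.
N/47 = 77; 77 ≡ 30 (mod 47); 30·11 ≡ 1, so inverse 11.
S ≡ 8·329·10 + 4·517·6 + 46·77·11 = 77690.
77690 mod 3619 = 1691.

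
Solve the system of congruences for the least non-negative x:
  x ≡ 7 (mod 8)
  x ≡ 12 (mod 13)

From x ≡ 7 (mod 8) write x = 7 + 8t. Substituting into x ≡ 12 (mod 13) gives 8t ≡ 5 (mod 13), and since 8⁻¹ ≡ 5 (mod 13), t ≡ 12. Hence x ≡ 7 + 8·12 = 103 (mod 104).

103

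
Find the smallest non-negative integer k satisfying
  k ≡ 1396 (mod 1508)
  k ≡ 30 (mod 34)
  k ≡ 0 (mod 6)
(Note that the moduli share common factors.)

gcd(1508, 34) = 2 and 2 | (30 − 1396), so the pair is consistent; merging gives k ≡ 13460 (mod 25636), where 25636 = lcm(1508, 34).
gcd(25636, 6) = 2 and 2 | (0 − 13460), so the pair is consistent; merging gives k ≡ 39096 (mod 76908), where 76908 = lcm(25636, 6).
The solution is unique modulo lcm(1508, 34, 6) = 76908.

39096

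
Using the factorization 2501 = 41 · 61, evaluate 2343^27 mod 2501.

217

Mod 41: 2343 ≡ 6; 6^27 ≡ 12 (mod 41).
Mod 61: 2343 ≡ 25; 25^27 ≡ 34 (mod 61).
Combine by CRT: x ≡ 12 (mod 41), x ≡ 34 (mod 61) ⇒ x ≡ 217 (mod 2501).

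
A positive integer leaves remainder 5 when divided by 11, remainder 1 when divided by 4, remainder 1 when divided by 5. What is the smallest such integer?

181

From x ≡ 5 (mod 11) write x = 5 + 11t. Substituting into x ≡ 1 (mod 4) gives 11t ≡ 0 (mod 4), and since 3⁻¹ ≡ 3 (mod 4), t ≡ 0. Hence x ≡ 5 + 11·0 = 5 (mod 44).
From x ≡ 5 (mod 44) write x = 5 + 44t. Substituting into x ≡ 1 (mod 5) gives 44t ≡ 1 (mod 5), and since 4⁻¹ ≡ 4 (mod 5), t ≡ 4. Hence x ≡ 5 + 44·4 = 181 (mod 220).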